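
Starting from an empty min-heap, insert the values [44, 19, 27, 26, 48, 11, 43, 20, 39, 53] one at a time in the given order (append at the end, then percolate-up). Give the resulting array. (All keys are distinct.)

[11, 20, 19, 26, 48, 27, 43, 44, 39, 53]

Insert 44:
  append 44 at index 0 → [44] (no swap needed)
Insert 19:
  append 19 at index 1 → [44, 19]
  19 < parent 44 at index 0, swap → [19, 44]
Insert 27:
  append 27 at index 2 → [19, 44, 27] (no swap needed)
Insert 26:
  append 26 at index 3 → [19, 44, 27, 26]
  26 < parent 44 at index 1, swap → [19, 26, 27, 44]
Insert 48:
  append 48 at index 4 → [19, 26, 27, 44, 48] (no swap needed)
Insert 11:
  append 11 at index 5 → [19, 26, 27, 44, 48, 11]
  11 < parent 27 at index 2, swap → [19, 26, 11, 44, 48, 27]
  11 < parent 19 at index 0, swap → [11, 26, 19, 44, 48, 27]
Insert 43:
  append 43 at index 6 → [11, 26, 19, 44, 48, 27, 43] (no swap needed)
Insert 20:
  append 20 at index 7 → [11, 26, 19, 44, 48, 27, 43, 20]
  20 < parent 44 at index 3, swap → [11, 26, 19, 20, 48, 27, 43, 44]
  20 < parent 26 at index 1, swap → [11, 20, 19, 26, 48, 27, 43, 44]
Insert 39:
  append 39 at index 8 → [11, 20, 19, 26, 48, 27, 43, 44, 39] (no swap needed)
Insert 53:
  append 53 at index 9 → [11, 20, 19, 26, 48, 27, 43, 44, 39, 53] (no swap needed)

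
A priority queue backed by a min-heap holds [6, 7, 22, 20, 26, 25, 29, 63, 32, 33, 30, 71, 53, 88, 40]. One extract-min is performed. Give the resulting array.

[7, 20, 22, 32, 26, 25, 29, 63, 40, 33, 30, 71, 53, 88]

remove root 6; move last element 40 to root → [40, 7, 22, 20, 26, 25, 29, 63, 32, 33, 30, 71, 53, 88]
40 vs smaller child 7 at index 1, swap → [7, 40, 22, 20, 26, 25, 29, 63, 32, 33, 30, 71, 53, 88]
40 vs smaller child 20 at index 3, swap → [7, 20, 22, 40, 26, 25, 29, 63, 32, 33, 30, 71, 53, 88]
40 vs smaller child 32 at index 8, swap → [7, 20, 22, 32, 26, 25, 29, 63, 40, 33, 30, 71, 53, 88]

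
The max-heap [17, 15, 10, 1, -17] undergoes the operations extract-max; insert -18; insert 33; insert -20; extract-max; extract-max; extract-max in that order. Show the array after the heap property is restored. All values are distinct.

[1, -17, -20, -18]

extract-max → returns 17:
  remove root 17; move last element -17 to root → [-17, 15, 10, 1]
  -17 vs larger child 15 at index 1, swap → [15, -17, 10, 1]
  -17 vs only child 1 at index 3, swap → [15, 1, 10, -17]
insert -18:
  append -18 at index 4 → [15, 1, 10, -17, -18] (no swap needed)
insert 33:
  append 33 at index 5 → [15, 1, 10, -17, -18, 33]
  33 > parent 10 at index 2, swap → [15, 1, 33, -17, -18, 10]
  33 > parent 15 at index 0, swap → [33, 1, 15, -17, -18, 10]
insert -20:
  append -20 at index 6 → [33, 1, 15, -17, -18, 10, -20] (no swap needed)
extract-max → returns 33:
  remove root 33; move last element -20 to root → [-20, 1, 15, -17, -18, 10]
  -20 vs larger child 15 at index 2, swap → [15, 1, -20, -17, -18, 10]
  -20 vs only child 10 at index 5, swap → [15, 1, 10, -17, -18, -20]
extract-max → returns 15:
  remove root 15; move last element -20 to root → [-20, 1, 10, -17, -18]
  -20 vs larger child 10 at index 2, swap → [10, 1, -20, -17, -18]
extract-max → returns 10:
  remove root 10; move last element -18 to root → [-18, 1, -20, -17]
  -18 vs larger child 1 at index 1, swap → [1, -18, -20, -17]
  -18 vs only child -17 at index 3, swap → [1, -17, -20, -18]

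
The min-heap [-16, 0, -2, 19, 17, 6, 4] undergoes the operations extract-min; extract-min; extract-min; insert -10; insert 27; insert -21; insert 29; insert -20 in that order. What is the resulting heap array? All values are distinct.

extract-min → returns -16:
  remove root -16; move last element 4 to root → [4, 0, -2, 19, 17, 6]
  4 vs smaller child -2 at index 2, swap → [-2, 0, 4, 19, 17, 6]
extract-min → returns -2:
  remove root -2; move last element 6 to root → [6, 0, 4, 19, 17]
  6 vs smaller child 0 at index 1, swap → [0, 6, 4, 19, 17]
extract-min → returns 0:
  remove root 0; move last element 17 to root → [17, 6, 4, 19]
  17 vs smaller child 4 at index 2, swap → [4, 6, 17, 19]
insert -10:
  append -10 at index 4 → [4, 6, 17, 19, -10]
  -10 < parent 6 at index 1, swap → [4, -10, 17, 19, 6]
  -10 < parent 4 at index 0, swap → [-10, 4, 17, 19, 6]
insert 27:
  append 27 at index 5 → [-10, 4, 17, 19, 6, 27] (no swap needed)
insert -21:
  append -21 at index 6 → [-10, 4, 17, 19, 6, 27, -21]
  -21 < parent 17 at index 2, swap → [-10, 4, -21, 19, 6, 27, 17]
  -21 < parent -10 at index 0, swap → [-21, 4, -10, 19, 6, 27, 17]
insert 29:
  append 29 at index 7 → [-21, 4, -10, 19, 6, 27, 17, 29] (no swap needed)
insert -20:
  append -20 at index 8 → [-21, 4, -10, 19, 6, 27, 17, 29, -20]
  -20 < parent 19 at index 3, swap → [-21, 4, -10, -20, 6, 27, 17, 29, 19]
  -20 < parent 4 at index 1, swap → [-21, -20, -10, 4, 6, 27, 17, 29, 19]

[-21, -20, -10, 4, 6, 27, 17, 29, 19]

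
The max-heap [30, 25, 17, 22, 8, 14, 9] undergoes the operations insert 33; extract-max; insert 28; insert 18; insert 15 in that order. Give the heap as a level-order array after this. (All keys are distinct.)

[30, 28, 17, 25, 15, 14, 9, 22, 18, 8]

insert 33:
  append 33 at index 7 → [30, 25, 17, 22, 8, 14, 9, 33]
  33 > parent 22 at index 3, swap → [30, 25, 17, 33, 8, 14, 9, 22]
  33 > parent 25 at index 1, swap → [30, 33, 17, 25, 8, 14, 9, 22]
  33 > parent 30 at index 0, swap → [33, 30, 17, 25, 8, 14, 9, 22]
extract-max → returns 33:
  remove root 33; move last element 22 to root → [22, 30, 17, 25, 8, 14, 9]
  22 vs larger child 30 at index 1, swap → [30, 22, 17, 25, 8, 14, 9]
  22 vs larger child 25 at index 3, swap → [30, 25, 17, 22, 8, 14, 9]
insert 28:
  append 28 at index 7 → [30, 25, 17, 22, 8, 14, 9, 28]
  28 > parent 22 at index 3, swap → [30, 25, 17, 28, 8, 14, 9, 22]
  28 > parent 25 at index 1, swap → [30, 28, 17, 25, 8, 14, 9, 22]
insert 18:
  append 18 at index 8 → [30, 28, 17, 25, 8, 14, 9, 22, 18] (no swap needed)
insert 15:
  append 15 at index 9 → [30, 28, 17, 25, 8, 14, 9, 22, 18, 15]
  15 > parent 8 at index 4, swap → [30, 28, 17, 25, 15, 14, 9, 22, 18, 8]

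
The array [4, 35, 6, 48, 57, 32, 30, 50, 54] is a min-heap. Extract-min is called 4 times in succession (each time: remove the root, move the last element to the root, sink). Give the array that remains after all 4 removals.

[35, 48, 50, 54, 57]

extract-min #1 returns 4:
  remove root 4; move last element 54 to root → [54, 35, 6, 48, 57, 32, 30, 50]
  54 vs smaller child 6 at index 2, swap → [6, 35, 54, 48, 57, 32, 30, 50]
  54 vs smaller child 30 at index 6, swap → [6, 35, 30, 48, 57, 32, 54, 50]
extract-min #2 returns 6:
  remove root 6; move last element 50 to root → [50, 35, 30, 48, 57, 32, 54]
  50 vs smaller child 30 at index 2, swap → [30, 35, 50, 48, 57, 32, 54]
  50 vs smaller child 32 at index 5, swap → [30, 35, 32, 48, 57, 50, 54]
extract-min #3 returns 30:
  remove root 30; move last element 54 to root → [54, 35, 32, 48, 57, 50]
  54 vs smaller child 32 at index 2, swap → [32, 35, 54, 48, 57, 50]
  54 vs only child 50 at index 5, swap → [32, 35, 50, 48, 57, 54]
extract-min #4 returns 32:
  remove root 32; move last element 54 to root → [54, 35, 50, 48, 57]
  54 vs smaller child 35 at index 1, swap → [35, 54, 50, 48, 57]
  54 vs smaller child 48 at index 3, swap → [35, 48, 50, 54, 57]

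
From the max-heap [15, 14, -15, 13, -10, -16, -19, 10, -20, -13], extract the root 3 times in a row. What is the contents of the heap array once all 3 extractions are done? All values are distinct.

[10, -10, -15, -13, -20, -16, -19]

extract-max #1 returns 15:
  remove root 15; move last element -13 to root → [-13, 14, -15, 13, -10, -16, -19, 10, -20]
  -13 vs larger child 14 at index 1, swap → [14, -13, -15, 13, -10, -16, -19, 10, -20]
  -13 vs larger child 13 at index 3, swap → [14, 13, -15, -13, -10, -16, -19, 10, -20]
  -13 vs larger child 10 at index 7, swap → [14, 13, -15, 10, -10, -16, -19, -13, -20]
extract-max #2 returns 14:
  remove root 14; move last element -20 to root → [-20, 13, -15, 10, -10, -16, -19, -13]
  -20 vs larger child 13 at index 1, swap → [13, -20, -15, 10, -10, -16, -19, -13]
  -20 vs larger child 10 at index 3, swap → [13, 10, -15, -20, -10, -16, -19, -13]
  -20 vs only child -13 at index 7, swap → [13, 10, -15, -13, -10, -16, -19, -20]
extract-max #3 returns 13:
  remove root 13; move last element -20 to root → [-20, 10, -15, -13, -10, -16, -19]
  -20 vs larger child 10 at index 1, swap → [10, -20, -15, -13, -10, -16, -19]
  -20 vs larger child -10 at index 4, swap → [10, -10, -15, -13, -20, -16, -19]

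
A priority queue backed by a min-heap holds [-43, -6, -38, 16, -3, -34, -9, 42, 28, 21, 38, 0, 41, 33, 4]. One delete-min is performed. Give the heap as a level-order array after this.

[-38, -6, -34, 16, -3, 0, -9, 42, 28, 21, 38, 4, 41, 33]

remove root -43; move last element 4 to root → [4, -6, -38, 16, -3, -34, -9, 42, 28, 21, 38, 0, 41, 33]
4 vs smaller child -38 at index 2, swap → [-38, -6, 4, 16, -3, -34, -9, 42, 28, 21, 38, 0, 41, 33]
4 vs smaller child -34 at index 5, swap → [-38, -6, -34, 16, -3, 4, -9, 42, 28, 21, 38, 0, 41, 33]
4 vs smaller child 0 at index 11, swap → [-38, -6, -34, 16, -3, 0, -9, 42, 28, 21, 38, 4, 41, 33]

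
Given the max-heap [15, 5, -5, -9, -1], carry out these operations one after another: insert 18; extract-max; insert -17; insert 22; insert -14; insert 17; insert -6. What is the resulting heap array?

insert 18:
  append 18 at index 5 → [15, 5, -5, -9, -1, 18]
  18 > parent -5 at index 2, swap → [15, 5, 18, -9, -1, -5]
  18 > parent 15 at index 0, swap → [18, 5, 15, -9, -1, -5]
extract-max → returns 18:
  remove root 18; move last element -5 to root → [-5, 5, 15, -9, -1]
  -5 vs larger child 15 at index 2, swap → [15, 5, -5, -9, -1]
insert -17:
  append -17 at index 5 → [15, 5, -5, -9, -1, -17] (no swap needed)
insert 22:
  append 22 at index 6 → [15, 5, -5, -9, -1, -17, 22]
  22 > parent -5 at index 2, swap → [15, 5, 22, -9, -1, -17, -5]
  22 > parent 15 at index 0, swap → [22, 5, 15, -9, -1, -17, -5]
insert -14:
  append -14 at index 7 → [22, 5, 15, -9, -1, -17, -5, -14] (no swap needed)
insert 17:
  append 17 at index 8 → [22, 5, 15, -9, -1, -17, -5, -14, 17]
  17 > parent -9 at index 3, swap → [22, 5, 15, 17, -1, -17, -5, -14, -9]
  17 > parent 5 at index 1, swap → [22, 17, 15, 5, -1, -17, -5, -14, -9]
insert -6:
  append -6 at index 9 → [22, 17, 15, 5, -1, -17, -5, -14, -9, -6] (no swap needed)

[22, 17, 15, 5, -1, -17, -5, -14, -9, -6]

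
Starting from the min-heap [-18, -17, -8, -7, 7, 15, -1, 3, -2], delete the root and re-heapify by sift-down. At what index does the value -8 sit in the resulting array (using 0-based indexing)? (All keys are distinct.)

2

remove root -18; move last element -2 to root → [-2, -17, -8, -7, 7, 15, -1, 3]
-2 vs smaller child -17 at index 1, swap → [-17, -2, -8, -7, 7, 15, -1, 3]
-2 vs smaller child -7 at index 3, swap → [-17, -7, -8, -2, 7, 15, -1, 3]
resulting array: [-17, -7, -8, -2, 7, 15, -1, 3]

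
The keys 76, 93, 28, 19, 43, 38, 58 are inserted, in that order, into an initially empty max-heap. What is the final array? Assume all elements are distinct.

[93, 76, 58, 19, 43, 28, 38]

Insert 76:
  append 76 at index 0 → [76] (no swap needed)
Insert 93:
  append 93 at index 1 → [76, 93]
  93 > parent 76 at index 0, swap → [93, 76]
Insert 28:
  append 28 at index 2 → [93, 76, 28] (no swap needed)
Insert 19:
  append 19 at index 3 → [93, 76, 28, 19] (no swap needed)
Insert 43:
  append 43 at index 4 → [93, 76, 28, 19, 43] (no swap needed)
Insert 38:
  append 38 at index 5 → [93, 76, 28, 19, 43, 38]
  38 > parent 28 at index 2, swap → [93, 76, 38, 19, 43, 28]
Insert 58:
  append 58 at index 6 → [93, 76, 38, 19, 43, 28, 58]
  58 > parent 38 at index 2, swap → [93, 76, 58, 19, 43, 28, 38]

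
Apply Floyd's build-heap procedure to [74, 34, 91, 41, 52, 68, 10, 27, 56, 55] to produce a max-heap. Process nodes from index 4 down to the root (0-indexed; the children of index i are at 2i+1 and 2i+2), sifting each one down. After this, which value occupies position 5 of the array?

68

sift down from index 4:
  52 vs only child 55 at index 9, swap → [74, 34, 91, 41, 55, 68, 10, 27, 56, 52]
sift down from index 3:
  41 vs larger child 56 at index 8, swap → [74, 34, 91, 56, 55, 68, 10, 27, 41, 52]
sift down from index 2: already satisfies heap property
sift down from index 1:
  34 vs larger child 56 at index 3, swap → [74, 56, 91, 34, 55, 68, 10, 27, 41, 52]
  34 vs larger child 41 at index 8, swap → [74, 56, 91, 41, 55, 68, 10, 27, 34, 52]
sift down from index 0:
  74 vs larger child 91 at index 2, swap → [91, 56, 74, 41, 55, 68, 10, 27, 34, 52]
resulting array: [91, 56, 74, 41, 55, 68, 10, 27, 34, 52]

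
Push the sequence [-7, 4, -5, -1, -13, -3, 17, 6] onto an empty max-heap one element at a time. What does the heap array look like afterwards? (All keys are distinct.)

[17, 6, 4, -1, -13, -5, -3, -7]

Insert -7:
  append -7 at index 0 → [-7] (no swap needed)
Insert 4:
  append 4 at index 1 → [-7, 4]
  4 > parent -7 at index 0, swap → [4, -7]
Insert -5:
  append -5 at index 2 → [4, -7, -5] (no swap needed)
Insert -1:
  append -1 at index 3 → [4, -7, -5, -1]
  -1 > parent -7 at index 1, swap → [4, -1, -5, -7]
Insert -13:
  append -13 at index 4 → [4, -1, -5, -7, -13] (no swap needed)
Insert -3:
  append -3 at index 5 → [4, -1, -5, -7, -13, -3]
  -3 > parent -5 at index 2, swap → [4, -1, -3, -7, -13, -5]
Insert 17:
  append 17 at index 6 → [4, -1, -3, -7, -13, -5, 17]
  17 > parent -3 at index 2, swap → [4, -1, 17, -7, -13, -5, -3]
  17 > parent 4 at index 0, swap → [17, -1, 4, -7, -13, -5, -3]
Insert 6:
  append 6 at index 7 → [17, -1, 4, -7, -13, -5, -3, 6]
  6 > parent -7 at index 3, swap → [17, -1, 4, 6, -13, -5, -3, -7]
  6 > parent -1 at index 1, swap → [17, 6, 4, -1, -13, -5, -3, -7]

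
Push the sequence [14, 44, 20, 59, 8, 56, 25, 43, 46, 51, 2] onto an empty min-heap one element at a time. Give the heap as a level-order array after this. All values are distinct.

[2, 8, 20, 43, 14, 56, 25, 59, 46, 51, 44]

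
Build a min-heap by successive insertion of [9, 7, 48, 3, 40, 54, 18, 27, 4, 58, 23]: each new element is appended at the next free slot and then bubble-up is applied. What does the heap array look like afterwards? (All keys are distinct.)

Insert 9:
  append 9 at index 0 → [9] (no swap needed)
Insert 7:
  append 7 at index 1 → [9, 7]
  7 < parent 9 at index 0, swap → [7, 9]
Insert 48:
  append 48 at index 2 → [7, 9, 48] (no swap needed)
Insert 3:
  append 3 at index 3 → [7, 9, 48, 3]
  3 < parent 9 at index 1, swap → [7, 3, 48, 9]
  3 < parent 7 at index 0, swap → [3, 7, 48, 9]
Insert 40:
  append 40 at index 4 → [3, 7, 48, 9, 40] (no swap needed)
Insert 54:
  append 54 at index 5 → [3, 7, 48, 9, 40, 54] (no swap needed)
Insert 18:
  append 18 at index 6 → [3, 7, 48, 9, 40, 54, 18]
  18 < parent 48 at index 2, swap → [3, 7, 18, 9, 40, 54, 48]
Insert 27:
  append 27 at index 7 → [3, 7, 18, 9, 40, 54, 48, 27] (no swap needed)
Insert 4:
  append 4 at index 8 → [3, 7, 18, 9, 40, 54, 48, 27, 4]
  4 < parent 9 at index 3, swap → [3, 7, 18, 4, 40, 54, 48, 27, 9]
  4 < parent 7 at index 1, swap → [3, 4, 18, 7, 40, 54, 48, 27, 9]
Insert 58:
  append 58 at index 9 → [3, 4, 18, 7, 40, 54, 48, 27, 9, 58] (no swap needed)
Insert 23:
  append 23 at index 10 → [3, 4, 18, 7, 40, 54, 48, 27, 9, 58, 23]
  23 < parent 40 at index 4, swap → [3, 4, 18, 7, 23, 54, 48, 27, 9, 58, 40]

[3, 4, 18, 7, 23, 54, 48, 27, 9, 58, 40]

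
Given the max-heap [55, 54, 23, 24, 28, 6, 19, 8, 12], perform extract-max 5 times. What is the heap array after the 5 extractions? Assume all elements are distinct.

[19, 12, 6, 8]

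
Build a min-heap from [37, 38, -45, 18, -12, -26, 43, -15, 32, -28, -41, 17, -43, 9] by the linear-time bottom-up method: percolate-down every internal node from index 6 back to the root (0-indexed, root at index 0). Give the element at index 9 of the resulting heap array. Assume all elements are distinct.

sift down from index 6:
  43 vs only child 9 at index 13, swap → [37, 38, -45, 18, -12, -26, 9, -15, 32, -28, -41, 17, -43, 43]
sift down from index 5:
  -26 vs smaller child -43 at index 12, swap → [37, 38, -45, 18, -12, -43, 9, -15, 32, -28, -41, 17, -26, 43]
sift down from index 4:
  -12 vs smaller child -41 at index 10, swap → [37, 38, -45, 18, -41, -43, 9, -15, 32, -28, -12, 17, -26, 43]
sift down from index 3:
  18 vs smaller child -15 at index 7, swap → [37, 38, -45, -15, -41, -43, 9, 18, 32, -28, -12, 17, -26, 43]
sift down from index 2: already satisfies heap property
sift down from index 1:
  38 vs smaller child -41 at index 4, swap → [37, -41, -45, -15, 38, -43, 9, 18, 32, -28, -12, 17, -26, 43]
  38 vs smaller child -28 at index 9, swap → [37, -41, -45, -15, -28, -43, 9, 18, 32, 38, -12, 17, -26, 43]
sift down from index 0:
  37 vs smaller child -45 at index 2, swap → [-45, -41, 37, -15, -28, -43, 9, 18, 32, 38, -12, 17, -26, 43]
  37 vs smaller child -43 at index 5, swap → [-45, -41, -43, -15, -28, 37, 9, 18, 32, 38, -12, 17, -26, 43]
  37 vs smaller child -26 at index 12, swap → [-45, -41, -43, -15, -28, -26, 9, 18, 32, 38, -12, 17, 37, 43]
resulting array: [-45, -41, -43, -15, -28, -26, 9, 18, 32, 38, -12, 17, 37, 43]

38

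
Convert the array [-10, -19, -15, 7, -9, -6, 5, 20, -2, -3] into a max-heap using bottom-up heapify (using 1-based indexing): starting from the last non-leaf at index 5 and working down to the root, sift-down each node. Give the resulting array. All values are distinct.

sift down from index 5:
  -9 vs only child -3 at index 10, swap → [-10, -19, -15, 7, -3, -6, 5, 20, -2, -9]
sift down from index 4:
  7 vs larger child 20 at index 8, swap → [-10, -19, -15, 20, -3, -6, 5, 7, -2, -9]
sift down from index 3:
  -15 vs larger child 5 at index 7, swap → [-10, -19, 5, 20, -3, -6, -15, 7, -2, -9]
sift down from index 2:
  -19 vs larger child 20 at index 4, swap → [-10, 20, 5, -19, -3, -6, -15, 7, -2, -9]
  -19 vs larger child 7 at index 8, swap → [-10, 20, 5, 7, -3, -6, -15, -19, -2, -9]
sift down from index 1:
  -10 vs larger child 20 at index 2, swap → [20, -10, 5, 7, -3, -6, -15, -19, -2, -9]
  -10 vs larger child 7 at index 4, swap → [20, 7, 5, -10, -3, -6, -15, -19, -2, -9]
  -10 vs larger child -2 at index 9, swap → [20, 7, 5, -2, -3, -6, -15, -19, -10, -9]

[20, 7, 5, -2, -3, -6, -15, -19, -10, -9]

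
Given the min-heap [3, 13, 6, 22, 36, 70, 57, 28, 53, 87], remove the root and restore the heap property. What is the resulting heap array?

[6, 13, 57, 22, 36, 70, 87, 28, 53]

remove root 3; move last element 87 to root → [87, 13, 6, 22, 36, 70, 57, 28, 53]
87 vs smaller child 6 at index 2, swap → [6, 13, 87, 22, 36, 70, 57, 28, 53]
87 vs smaller child 57 at index 6, swap → [6, 13, 57, 22, 36, 70, 87, 28, 53]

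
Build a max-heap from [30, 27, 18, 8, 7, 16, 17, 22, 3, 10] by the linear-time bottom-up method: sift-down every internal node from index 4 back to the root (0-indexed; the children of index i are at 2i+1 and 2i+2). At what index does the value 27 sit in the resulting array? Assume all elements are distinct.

1

sift down from index 4:
  7 vs only child 10 at index 9, swap → [30, 27, 18, 8, 10, 16, 17, 22, 3, 7]
sift down from index 3:
  8 vs larger child 22 at index 7, swap → [30, 27, 18, 22, 10, 16, 17, 8, 3, 7]
sift down from index 2: already satisfies heap property
sift down from index 1: already satisfies heap property
sift down from index 0: already satisfies heap property
resulting array: [30, 27, 18, 22, 10, 16, 17, 8, 3, 7]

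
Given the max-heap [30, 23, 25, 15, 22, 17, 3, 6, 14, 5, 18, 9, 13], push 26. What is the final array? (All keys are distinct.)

[30, 23, 26, 15, 22, 17, 25, 6, 14, 5, 18, 9, 13, 3]

append 26 at index 13 → [30, 23, 25, 15, 22, 17, 3, 6, 14, 5, 18, 9, 13, 26]
26 > parent 3 at index 6, swap → [30, 23, 25, 15, 22, 17, 26, 6, 14, 5, 18, 9, 13, 3]
26 > parent 25 at index 2, swap → [30, 23, 26, 15, 22, 17, 25, 6, 14, 5, 18, 9, 13, 3]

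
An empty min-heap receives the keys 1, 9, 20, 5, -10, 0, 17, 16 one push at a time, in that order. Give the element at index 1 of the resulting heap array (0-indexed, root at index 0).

Insert 1:
  append 1 at index 0 → [1] (no swap needed)
Insert 9:
  append 9 at index 1 → [1, 9] (no swap needed)
Insert 20:
  append 20 at index 2 → [1, 9, 20] (no swap needed)
Insert 5:
  append 5 at index 3 → [1, 9, 20, 5]
  5 < parent 9 at index 1, swap → [1, 5, 20, 9]
Insert -10:
  append -10 at index 4 → [1, 5, 20, 9, -10]
  -10 < parent 5 at index 1, swap → [1, -10, 20, 9, 5]
  -10 < parent 1 at index 0, swap → [-10, 1, 20, 9, 5]
Insert 0:
  append 0 at index 5 → [-10, 1, 20, 9, 5, 0]
  0 < parent 20 at index 2, swap → [-10, 1, 0, 9, 5, 20]
Insert 17:
  append 17 at index 6 → [-10, 1, 0, 9, 5, 20, 17] (no swap needed)
Insert 16:
  append 16 at index 7 → [-10, 1, 0, 9, 5, 20, 17, 16] (no swap needed)
resulting array: [-10, 1, 0, 9, 5, 20, 17, 16]

1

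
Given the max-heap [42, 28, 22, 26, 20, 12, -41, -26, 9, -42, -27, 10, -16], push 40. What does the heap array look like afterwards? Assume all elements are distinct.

[42, 28, 40, 26, 20, 12, 22, -26, 9, -42, -27, 10, -16, -41]

append 40 at index 13 → [42, 28, 22, 26, 20, 12, -41, -26, 9, -42, -27, 10, -16, 40]
40 > parent -41 at index 6, swap → [42, 28, 22, 26, 20, 12, 40, -26, 9, -42, -27, 10, -16, -41]
40 > parent 22 at index 2, swap → [42, 28, 40, 26, 20, 12, 22, -26, 9, -42, -27, 10, -16, -41]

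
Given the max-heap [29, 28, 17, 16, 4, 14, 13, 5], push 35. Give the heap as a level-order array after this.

[35, 29, 17, 28, 4, 14, 13, 5, 16]

append 35 at index 8 → [29, 28, 17, 16, 4, 14, 13, 5, 35]
35 > parent 16 at index 3, swap → [29, 28, 17, 35, 4, 14, 13, 5, 16]
35 > parent 28 at index 1, swap → [29, 35, 17, 28, 4, 14, 13, 5, 16]
35 > parent 29 at index 0, swap → [35, 29, 17, 28, 4, 14, 13, 5, 16]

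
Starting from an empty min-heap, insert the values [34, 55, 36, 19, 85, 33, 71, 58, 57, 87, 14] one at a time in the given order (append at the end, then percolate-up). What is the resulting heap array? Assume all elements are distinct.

[14, 19, 33, 55, 34, 36, 71, 58, 57, 87, 85]

Insert 34:
  append 34 at index 0 → [34] (no swap needed)
Insert 55:
  append 55 at index 1 → [34, 55] (no swap needed)
Insert 36:
  append 36 at index 2 → [34, 55, 36] (no swap needed)
Insert 19:
  append 19 at index 3 → [34, 55, 36, 19]
  19 < parent 55 at index 1, swap → [34, 19, 36, 55]
  19 < parent 34 at index 0, swap → [19, 34, 36, 55]
Insert 85:
  append 85 at index 4 → [19, 34, 36, 55, 85] (no swap needed)
Insert 33:
  append 33 at index 5 → [19, 34, 36, 55, 85, 33]
  33 < parent 36 at index 2, swap → [19, 34, 33, 55, 85, 36]
Insert 71:
  append 71 at index 6 → [19, 34, 33, 55, 85, 36, 71] (no swap needed)
Insert 58:
  append 58 at index 7 → [19, 34, 33, 55, 85, 36, 71, 58] (no swap needed)
Insert 57:
  append 57 at index 8 → [19, 34, 33, 55, 85, 36, 71, 58, 57] (no swap needed)
Insert 87:
  append 87 at index 9 → [19, 34, 33, 55, 85, 36, 71, 58, 57, 87] (no swap needed)
Insert 14:
  append 14 at index 10 → [19, 34, 33, 55, 85, 36, 71, 58, 57, 87, 14]
  14 < parent 85 at index 4, swap → [19, 34, 33, 55, 14, 36, 71, 58, 57, 87, 85]
  14 < parent 34 at index 1, swap → [19, 14, 33, 55, 34, 36, 71, 58, 57, 87, 85]
  14 < parent 19 at index 0, swap → [14, 19, 33, 55, 34, 36, 71, 58, 57, 87, 85]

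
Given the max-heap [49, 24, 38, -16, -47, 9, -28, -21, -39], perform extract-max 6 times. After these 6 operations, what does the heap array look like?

extract-max #1 returns 49:
  remove root 49; move last element -39 to root → [-39, 24, 38, -16, -47, 9, -28, -21]
  -39 vs larger child 38 at index 2, swap → [38, 24, -39, -16, -47, 9, -28, -21]
  -39 vs larger child 9 at index 5, swap → [38, 24, 9, -16, -47, -39, -28, -21]
extract-max #2 returns 38:
  remove root 38; move last element -21 to root → [-21, 24, 9, -16, -47, -39, -28]
  -21 vs larger child 24 at index 1, swap → [24, -21, 9, -16, -47, -39, -28]
  -21 vs larger child -16 at index 3, swap → [24, -16, 9, -21, -47, -39, -28]
extract-max #3 returns 24:
  remove root 24; move last element -28 to root → [-28, -16, 9, -21, -47, -39]
  -28 vs larger child 9 at index 2, swap → [9, -16, -28, -21, -47, -39]
extract-max #4 returns 9:
  remove root 9; move last element -39 to root → [-39, -16, -28, -21, -47]
  -39 vs larger child -16 at index 1, swap → [-16, -39, -28, -21, -47]
  -39 vs larger child -21 at index 3, swap → [-16, -21, -28, -39, -47]
extract-max #5 returns -16:
  remove root -16; move last element -47 to root → [-47, -21, -28, -39]
  -47 vs larger child -21 at index 1, swap → [-21, -47, -28, -39]
  -47 vs only child -39 at index 3, swap → [-21, -39, -28, -47]
extract-max #6 returns -21:
  remove root -21; move last element -47 to root → [-47, -39, -28]
  -47 vs larger child -28 at index 2, swap → [-28, -39, -47]

[-28, -39, -47]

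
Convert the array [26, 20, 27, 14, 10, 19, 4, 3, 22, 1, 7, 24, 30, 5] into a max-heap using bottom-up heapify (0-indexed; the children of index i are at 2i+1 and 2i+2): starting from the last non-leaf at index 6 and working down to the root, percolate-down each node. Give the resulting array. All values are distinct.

sift down from index 6:
  4 vs only child 5 at index 13, swap → [26, 20, 27, 14, 10, 19, 5, 3, 22, 1, 7, 24, 30, 4]
sift down from index 5:
  19 vs larger child 30 at index 12, swap → [26, 20, 27, 14, 10, 30, 5, 3, 22, 1, 7, 24, 19, 4]
sift down from index 4: already satisfies heap property
sift down from index 3:
  14 vs larger child 22 at index 8, swap → [26, 20, 27, 22, 10, 30, 5, 3, 14, 1, 7, 24, 19, 4]
sift down from index 2:
  27 vs larger child 30 at index 5, swap → [26, 20, 30, 22, 10, 27, 5, 3, 14, 1, 7, 24, 19, 4]
sift down from index 1:
  20 vs larger child 22 at index 3, swap → [26, 22, 30, 20, 10, 27, 5, 3, 14, 1, 7, 24, 19, 4]
sift down from index 0:
  26 vs larger child 30 at index 2, swap → [30, 22, 26, 20, 10, 27, 5, 3, 14, 1, 7, 24, 19, 4]
  26 vs larger child 27 at index 5, swap → [30, 22, 27, 20, 10, 26, 5, 3, 14, 1, 7, 24, 19, 4]

[30, 22, 27, 20, 10, 26, 5, 3, 14, 1, 7, 24, 19, 4]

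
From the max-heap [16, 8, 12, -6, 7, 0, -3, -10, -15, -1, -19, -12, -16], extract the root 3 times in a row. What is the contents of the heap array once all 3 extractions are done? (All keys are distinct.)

extract-max #1 returns 16:
  remove root 16; move last element -16 to root → [-16, 8, 12, -6, 7, 0, -3, -10, -15, -1, -19, -12]
  -16 vs larger child 12 at index 2, swap → [12, 8, -16, -6, 7, 0, -3, -10, -15, -1, -19, -12]
  -16 vs larger child 0 at index 5, swap → [12, 8, 0, -6, 7, -16, -3, -10, -15, -1, -19, -12]
  -16 vs only child -12 at index 11, swap → [12, 8, 0, -6, 7, -12, -3, -10, -15, -1, -19, -16]
extract-max #2 returns 12:
  remove root 12; move last element -16 to root → [-16, 8, 0, -6, 7, -12, -3, -10, -15, -1, -19]
  -16 vs larger child 8 at index 1, swap → [8, -16, 0, -6, 7, -12, -3, -10, -15, -1, -19]
  -16 vs larger child 7 at index 4, swap → [8, 7, 0, -6, -16, -12, -3, -10, -15, -1, -19]
  -16 vs larger child -1 at index 9, swap → [8, 7, 0, -6, -1, -12, -3, -10, -15, -16, -19]
extract-max #3 returns 8:
  remove root 8; move last element -19 to root → [-19, 7, 0, -6, -1, -12, -3, -10, -15, -16]
  -19 vs larger child 7 at index 1, swap → [7, -19, 0, -6, -1, -12, -3, -10, -15, -16]
  -19 vs larger child -1 at index 4, swap → [7, -1, 0, -6, -19, -12, -3, -10, -15, -16]
  -19 vs only child -16 at index 9, swap → [7, -1, 0, -6, -16, -12, -3, -10, -15, -19]

[7, -1, 0, -6, -16, -12, -3, -10, -15, -19]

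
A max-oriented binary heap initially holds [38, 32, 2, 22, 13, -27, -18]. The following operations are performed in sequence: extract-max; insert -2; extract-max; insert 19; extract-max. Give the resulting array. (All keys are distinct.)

extract-max → returns 38:
  remove root 38; move last element -18 to root → [-18, 32, 2, 22, 13, -27]
  -18 vs larger child 32 at index 1, swap → [32, -18, 2, 22, 13, -27]
  -18 vs larger child 22 at index 3, swap → [32, 22, 2, -18, 13, -27]
insert -2:
  append -2 at index 6 → [32, 22, 2, -18, 13, -27, -2] (no swap needed)
extract-max → returns 32:
  remove root 32; move last element -2 to root → [-2, 22, 2, -18, 13, -27]
  -2 vs larger child 22 at index 1, swap → [22, -2, 2, -18, 13, -27]
  -2 vs larger child 13 at index 4, swap → [22, 13, 2, -18, -2, -27]
insert 19:
  append 19 at index 6 → [22, 13, 2, -18, -2, -27, 19]
  19 > parent 2 at index 2, swap → [22, 13, 19, -18, -2, -27, 2]
extract-max → returns 22:
  remove root 22; move last element 2 to root → [2, 13, 19, -18, -2, -27]
  2 vs larger child 19 at index 2, swap → [19, 13, 2, -18, -2, -27]

[19, 13, 2, -18, -2, -27]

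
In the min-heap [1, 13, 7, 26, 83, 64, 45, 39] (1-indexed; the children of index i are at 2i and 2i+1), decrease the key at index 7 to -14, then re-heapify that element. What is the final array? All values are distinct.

[-14, 13, 1, 26, 83, 64, 7, 39]

set index 7 from 45 to -14 → [1, 13, 7, 26, 83, 64, -14, 39]
-14 < parent 7 at index 3, swap → [1, 13, -14, 26, 83, 64, 7, 39]
-14 < parent 1 at index 1, swap → [-14, 13, 1, 26, 83, 64, 7, 39]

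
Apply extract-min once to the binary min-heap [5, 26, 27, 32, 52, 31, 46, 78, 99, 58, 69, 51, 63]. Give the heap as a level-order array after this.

remove root 5; move last element 63 to root → [63, 26, 27, 32, 52, 31, 46, 78, 99, 58, 69, 51]
63 vs smaller child 26 at index 1, swap → [26, 63, 27, 32, 52, 31, 46, 78, 99, 58, 69, 51]
63 vs smaller child 32 at index 3, swap → [26, 32, 27, 63, 52, 31, 46, 78, 99, 58, 69, 51]

[26, 32, 27, 63, 52, 31, 46, 78, 99, 58, 69, 51]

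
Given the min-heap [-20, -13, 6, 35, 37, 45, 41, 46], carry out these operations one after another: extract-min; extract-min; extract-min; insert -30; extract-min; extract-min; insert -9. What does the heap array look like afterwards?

[-9, 37, 41, 46, 45]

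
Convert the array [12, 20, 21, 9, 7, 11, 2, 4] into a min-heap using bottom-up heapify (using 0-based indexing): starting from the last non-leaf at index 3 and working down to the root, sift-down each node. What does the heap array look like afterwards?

[2, 4, 11, 9, 7, 12, 21, 20]

sift down from index 3:
  9 vs only child 4 at index 7, swap → [12, 20, 21, 4, 7, 11, 2, 9]
sift down from index 2:
  21 vs smaller child 2 at index 6, swap → [12, 20, 2, 4, 7, 11, 21, 9]
sift down from index 1:
  20 vs smaller child 4 at index 3, swap → [12, 4, 2, 20, 7, 11, 21, 9]
  20 vs only child 9 at index 7, swap → [12, 4, 2, 9, 7, 11, 21, 20]
sift down from index 0:
  12 vs smaller child 2 at index 2, swap → [2, 4, 12, 9, 7, 11, 21, 20]
  12 vs smaller child 11 at index 5, swap → [2, 4, 11, 9, 7, 12, 21, 20]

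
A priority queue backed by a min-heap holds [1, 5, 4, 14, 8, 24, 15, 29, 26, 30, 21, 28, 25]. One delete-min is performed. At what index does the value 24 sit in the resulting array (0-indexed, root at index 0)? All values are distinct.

remove root 1; move last element 25 to root → [25, 5, 4, 14, 8, 24, 15, 29, 26, 30, 21, 28]
25 vs smaller child 4 at index 2, swap → [4, 5, 25, 14, 8, 24, 15, 29, 26, 30, 21, 28]
25 vs smaller child 15 at index 6, swap → [4, 5, 15, 14, 8, 24, 25, 29, 26, 30, 21, 28]
resulting array: [4, 5, 15, 14, 8, 24, 25, 29, 26, 30, 21, 28]

5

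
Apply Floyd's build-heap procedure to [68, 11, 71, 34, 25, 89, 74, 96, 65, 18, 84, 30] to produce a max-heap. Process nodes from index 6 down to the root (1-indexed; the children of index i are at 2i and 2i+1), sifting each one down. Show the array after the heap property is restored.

sift down from index 6: already satisfies heap property
sift down from index 5:
  25 vs larger child 84 at index 11, swap → [68, 11, 71, 34, 84, 89, 74, 96, 65, 18, 25, 30]
sift down from index 4:
  34 vs larger child 96 at index 8, swap → [68, 11, 71, 96, 84, 89, 74, 34, 65, 18, 25, 30]
sift down from index 3:
  71 vs larger child 89 at index 6, swap → [68, 11, 89, 96, 84, 71, 74, 34, 65, 18, 25, 30]
sift down from index 2:
  11 vs larger child 96 at index 4, swap → [68, 96, 89, 11, 84, 71, 74, 34, 65, 18, 25, 30]
  11 vs larger child 65 at index 9, swap → [68, 96, 89, 65, 84, 71, 74, 34, 11, 18, 25, 30]
sift down from index 1:
  68 vs larger child 96 at index 2, swap → [96, 68, 89, 65, 84, 71, 74, 34, 11, 18, 25, 30]
  68 vs larger child 84 at index 5, swap → [96, 84, 89, 65, 68, 71, 74, 34, 11, 18, 25, 30]

[96, 84, 89, 65, 68, 71, 74, 34, 11, 18, 25, 30]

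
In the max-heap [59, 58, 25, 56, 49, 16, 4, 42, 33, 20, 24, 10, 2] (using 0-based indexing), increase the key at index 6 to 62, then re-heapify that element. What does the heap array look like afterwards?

[62, 58, 59, 56, 49, 16, 25, 42, 33, 20, 24, 10, 2]

set index 6 from 4 to 62 → [59, 58, 25, 56, 49, 16, 62, 42, 33, 20, 24, 10, 2]
62 > parent 25 at index 2, swap → [59, 58, 62, 56, 49, 16, 25, 42, 33, 20, 24, 10, 2]
62 > parent 59 at index 0, swap → [62, 58, 59, 56, 49, 16, 25, 42, 33, 20, 24, 10, 2]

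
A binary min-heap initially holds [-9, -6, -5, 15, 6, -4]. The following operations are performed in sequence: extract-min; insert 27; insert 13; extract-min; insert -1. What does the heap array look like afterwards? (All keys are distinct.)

[-5, -4, -1, 15, 6, 27, 13]

extract-min → returns -9:
  remove root -9; move last element -4 to root → [-4, -6, -5, 15, 6]
  -4 vs smaller child -6 at index 1, swap → [-6, -4, -5, 15, 6]
insert 27:
  append 27 at index 5 → [-6, -4, -5, 15, 6, 27] (no swap needed)
insert 13:
  append 13 at index 6 → [-6, -4, -5, 15, 6, 27, 13] (no swap needed)
extract-min → returns -6:
  remove root -6; move last element 13 to root → [13, -4, -5, 15, 6, 27]
  13 vs smaller child -5 at index 2, swap → [-5, -4, 13, 15, 6, 27]
insert -1:
  append -1 at index 6 → [-5, -4, 13, 15, 6, 27, -1]
  -1 < parent 13 at index 2, swap → [-5, -4, -1, 15, 6, 27, 13]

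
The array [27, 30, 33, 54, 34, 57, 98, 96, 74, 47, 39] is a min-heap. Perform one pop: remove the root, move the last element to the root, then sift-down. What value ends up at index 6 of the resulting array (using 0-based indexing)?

98

remove root 27; move last element 39 to root → [39, 30, 33, 54, 34, 57, 98, 96, 74, 47]
39 vs smaller child 30 at index 1, swap → [30, 39, 33, 54, 34, 57, 98, 96, 74, 47]
39 vs smaller child 34 at index 4, swap → [30, 34, 33, 54, 39, 57, 98, 96, 74, 47]
resulting array: [30, 34, 33, 54, 39, 57, 98, 96, 74, 47]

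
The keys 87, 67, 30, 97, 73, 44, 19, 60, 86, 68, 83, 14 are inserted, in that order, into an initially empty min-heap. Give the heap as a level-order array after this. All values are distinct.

Insert 87:
  append 87 at index 0 → [87] (no swap needed)
Insert 67:
  append 67 at index 1 → [87, 67]
  67 < parent 87 at index 0, swap → [67, 87]
Insert 30:
  append 30 at index 2 → [67, 87, 30]
  30 < parent 67 at index 0, swap → [30, 87, 67]
Insert 97:
  append 97 at index 3 → [30, 87, 67, 97] (no swap needed)
Insert 73:
  append 73 at index 4 → [30, 87, 67, 97, 73]
  73 < parent 87 at index 1, swap → [30, 73, 67, 97, 87]
Insert 44:
  append 44 at index 5 → [30, 73, 67, 97, 87, 44]
  44 < parent 67 at index 2, swap → [30, 73, 44, 97, 87, 67]
Insert 19:
  append 19 at index 6 → [30, 73, 44, 97, 87, 67, 19]
  19 < parent 44 at index 2, swap → [30, 73, 19, 97, 87, 67, 44]
  19 < parent 30 at index 0, swap → [19, 73, 30, 97, 87, 67, 44]
Insert 60:
  append 60 at index 7 → [19, 73, 30, 97, 87, 67, 44, 60]
  60 < parent 97 at index 3, swap → [19, 73, 30, 60, 87, 67, 44, 97]
  60 < parent 73 at index 1, swap → [19, 60, 30, 73, 87, 67, 44, 97]
Insert 86:
  append 86 at index 8 → [19, 60, 30, 73, 87, 67, 44, 97, 86] (no swap needed)
Insert 68:
  append 68 at index 9 → [19, 60, 30, 73, 87, 67, 44, 97, 86, 68]
  68 < parent 87 at index 4, swap → [19, 60, 30, 73, 68, 67, 44, 97, 86, 87]
Insert 83:
  append 83 at index 10 → [19, 60, 30, 73, 68, 67, 44, 97, 86, 87, 83] (no swap needed)
Insert 14:
  append 14 at index 11 → [19, 60, 30, 73, 68, 67, 44, 97, 86, 87, 83, 14]
  14 < parent 67 at index 5, swap → [19, 60, 30, 73, 68, 14, 44, 97, 86, 87, 83, 67]
  14 < parent 30 at index 2, swap → [19, 60, 14, 73, 68, 30, 44, 97, 86, 87, 83, 67]
  14 < parent 19 at index 0, swap → [14, 60, 19, 73, 68, 30, 44, 97, 86, 87, 83, 67]

[14, 60, 19, 73, 68, 30, 44, 97, 86, 87, 83, 67]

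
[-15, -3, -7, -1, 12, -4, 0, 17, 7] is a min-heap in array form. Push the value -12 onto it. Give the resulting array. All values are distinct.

append -12 at index 9 → [-15, -3, -7, -1, 12, -4, 0, 17, 7, -12]
-12 < parent 12 at index 4, swap → [-15, -3, -7, -1, -12, -4, 0, 17, 7, 12]
-12 < parent -3 at index 1, swap → [-15, -12, -7, -1, -3, -4, 0, 17, 7, 12]

[-15, -12, -7, -1, -3, -4, 0, 17, 7, 12]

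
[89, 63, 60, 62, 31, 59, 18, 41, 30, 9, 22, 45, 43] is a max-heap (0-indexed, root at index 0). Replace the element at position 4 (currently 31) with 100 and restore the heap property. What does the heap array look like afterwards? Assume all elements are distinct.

set index 4 from 31 to 100 → [89, 63, 60, 62, 100, 59, 18, 41, 30, 9, 22, 45, 43]
100 > parent 63 at index 1, swap → [89, 100, 60, 62, 63, 59, 18, 41, 30, 9, 22, 45, 43]
100 > parent 89 at index 0, swap → [100, 89, 60, 62, 63, 59, 18, 41, 30, 9, 22, 45, 43]

[100, 89, 60, 62, 63, 59, 18, 41, 30, 9, 22, 45, 43]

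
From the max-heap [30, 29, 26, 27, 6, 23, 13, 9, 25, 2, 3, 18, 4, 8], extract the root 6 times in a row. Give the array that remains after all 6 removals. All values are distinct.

[18, 9, 13, 8, 6, 2, 3, 4]

extract-max #1 returns 30:
  remove root 30; move last element 8 to root → [8, 29, 26, 27, 6, 23, 13, 9, 25, 2, 3, 18, 4]
  8 vs larger child 29 at index 1, swap → [29, 8, 26, 27, 6, 23, 13, 9, 25, 2, 3, 18, 4]
  8 vs larger child 27 at index 3, swap → [29, 27, 26, 8, 6, 23, 13, 9, 25, 2, 3, 18, 4]
  8 vs larger child 25 at index 8, swap → [29, 27, 26, 25, 6, 23, 13, 9, 8, 2, 3, 18, 4]
extract-max #2 returns 29:
  remove root 29; move last element 4 to root → [4, 27, 26, 25, 6, 23, 13, 9, 8, 2, 3, 18]
  4 vs larger child 27 at index 1, swap → [27, 4, 26, 25, 6, 23, 13, 9, 8, 2, 3, 18]
  4 vs larger child 25 at index 3, swap → [27, 25, 26, 4, 6, 23, 13, 9, 8, 2, 3, 18]
  4 vs larger child 9 at index 7, swap → [27, 25, 26, 9, 6, 23, 13, 4, 8, 2, 3, 18]
extract-max #3 returns 27:
  remove root 27; move last element 18 to root → [18, 25, 26, 9, 6, 23, 13, 4, 8, 2, 3]
  18 vs larger child 26 at index 2, swap → [26, 25, 18, 9, 6, 23, 13, 4, 8, 2, 3]
  18 vs larger child 23 at index 5, swap → [26, 25, 23, 9, 6, 18, 13, 4, 8, 2, 3]
extract-max #4 returns 26:
  remove root 26; move last element 3 to root → [3, 25, 23, 9, 6, 18, 13, 4, 8, 2]
  3 vs larger child 25 at index 1, swap → [25, 3, 23, 9, 6, 18, 13, 4, 8, 2]
  3 vs larger child 9 at index 3, swap → [25, 9, 23, 3, 6, 18, 13, 4, 8, 2]
  3 vs larger child 8 at index 8, swap → [25, 9, 23, 8, 6, 18, 13, 4, 3, 2]
extract-max #5 returns 25:
  remove root 25; move last element 2 to root → [2, 9, 23, 8, 6, 18, 13, 4, 3]
  2 vs larger child 23 at index 2, swap → [23, 9, 2, 8, 6, 18, 13, 4, 3]
  2 vs larger child 18 at index 5, swap → [23, 9, 18, 8, 6, 2, 13, 4, 3]
extract-max #6 returns 23:
  remove root 23; move last element 3 to root → [3, 9, 18, 8, 6, 2, 13, 4]
  3 vs larger child 18 at index 2, swap → [18, 9, 3, 8, 6, 2, 13, 4]
  3 vs larger child 13 at index 6, swap → [18, 9, 13, 8, 6, 2, 3, 4]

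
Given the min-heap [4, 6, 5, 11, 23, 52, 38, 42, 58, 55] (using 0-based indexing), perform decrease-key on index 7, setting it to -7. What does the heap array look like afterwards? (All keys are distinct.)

set index 7 from 42 to -7 → [4, 6, 5, 11, 23, 52, 38, -7, 58, 55]
-7 < parent 11 at index 3, swap → [4, 6, 5, -7, 23, 52, 38, 11, 58, 55]
-7 < parent 6 at index 1, swap → [4, -7, 5, 6, 23, 52, 38, 11, 58, 55]
-7 < parent 4 at index 0, swap → [-7, 4, 5, 6, 23, 52, 38, 11, 58, 55]

[-7, 4, 5, 6, 23, 52, 38, 11, 58, 55]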